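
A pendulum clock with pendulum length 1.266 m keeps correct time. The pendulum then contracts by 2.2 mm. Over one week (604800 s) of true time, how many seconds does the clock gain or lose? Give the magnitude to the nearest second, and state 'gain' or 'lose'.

gain 526 s

T ∝ √L, so T'/T = √(1.26380/1.266) = 0.999131.
In 604800 s of true time the clock registers 604800/0.999131 = 605326.2 s, so it gains 526 s.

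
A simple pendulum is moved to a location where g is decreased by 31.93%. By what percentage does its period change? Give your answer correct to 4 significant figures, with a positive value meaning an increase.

21.21%

T ∝ 1/√g, so T'/T = 1/√(0.68070) = 1.2121.
Percentage change in T = (1.2121 − 1) × 100% = 21.21%.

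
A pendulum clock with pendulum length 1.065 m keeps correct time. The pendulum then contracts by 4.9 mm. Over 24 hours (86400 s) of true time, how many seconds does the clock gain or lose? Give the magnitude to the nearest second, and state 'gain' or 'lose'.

T ∝ √L, so T'/T = √(1.06010/1.065) = 0.997697.
In 86400 s of true time the clock registers 86400/0.997697 = 86599.4 s, so it gains 199 s.

gain 199 s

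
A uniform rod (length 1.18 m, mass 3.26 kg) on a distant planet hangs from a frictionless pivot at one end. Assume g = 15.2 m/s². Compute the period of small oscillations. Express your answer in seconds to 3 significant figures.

1.43 s

For a physical pendulum T = 2π√(I/(mgd)), with d = 0.5900 m from pivot to centre of mass.
I_cm = mL²/12 = 3.26 × 1.18²/12 = 0.3783 kg·m²; I = I_cm + md² = 0.3783 + 3.26 × 0.5900² = 1.513 kg·m².
T = 2π√(1.513/(3.26 × 15.2 × 0.5900)) = 1.43 s.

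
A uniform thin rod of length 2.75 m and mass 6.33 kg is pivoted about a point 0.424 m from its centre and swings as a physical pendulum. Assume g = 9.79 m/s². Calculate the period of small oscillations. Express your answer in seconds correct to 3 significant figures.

2.78 s

For a physical pendulum T = 2π√(I/(mgd)), with d = 0.4240 m from pivot to centre of mass.
I_cm = mL²/12 = 6.33 × 2.75²/12 = 3.989 kg·m²; I = I_cm + md² = 3.989 + 6.33 × 0.4240² = 5.127 kg·m².
T = 2π√(5.127/(6.33 × 9.79 × 0.4240)) = 2.78 s.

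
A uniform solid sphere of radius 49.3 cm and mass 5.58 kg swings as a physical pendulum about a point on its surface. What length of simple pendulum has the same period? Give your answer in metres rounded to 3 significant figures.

The equivalent simple-pendulum length is L_eq = I/(md), where I is about the pivot and d = 0.4930 m.
I_cm = (2/5)mR² = 0.5425 kg·m², so I = I_cm + md² = 0.5425 + 1.356 = 1.899 kg·m².
L_eq = 1.899/(5.58 × 0.4930) = 0.690 m.

0.690 m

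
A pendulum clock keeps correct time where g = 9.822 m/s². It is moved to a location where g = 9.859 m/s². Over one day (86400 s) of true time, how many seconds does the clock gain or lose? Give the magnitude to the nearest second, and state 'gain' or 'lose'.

gain 163 s

The clock's period scales as T ∝ 1/√g, so T'/T = √(9.822/9.859) = 0.998122.
In 86400 s of true time the clock registers 86400/0.998122 = 86562.6 s, so it gains 163 s.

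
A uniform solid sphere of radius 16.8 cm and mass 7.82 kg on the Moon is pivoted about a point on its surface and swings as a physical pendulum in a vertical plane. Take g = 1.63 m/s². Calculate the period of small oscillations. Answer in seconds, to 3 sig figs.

I_cm = (2/5)mr² = 0.08828 kg·m². The pivot is at distance d = 0.168 m from the centre of mass.
By the parallel-axis theorem, I = I_cm + md² = 0.08828 + 0.2207 = 0.3090 kg·m².
T = 2π√(I/(mgd)) = 2π√(0.3090/(7.82 × 1.63 × 0.168)) = 2.39 s.

2.39 s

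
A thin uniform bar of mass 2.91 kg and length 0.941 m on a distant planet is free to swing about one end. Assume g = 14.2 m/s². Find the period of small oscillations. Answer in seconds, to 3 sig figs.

1.32 s

For a physical pendulum T = 2π√(I/(mgd)), with d = 0.4705 m from pivot to centre of mass.
I_cm = mL²/12 = 2.91 × 0.941²/12 = 0.2147 kg·m²; I = I_cm + md² = 0.2147 + 2.91 × 0.4705² = 0.8589 kg·m².
T = 2π√(0.8589/(2.91 × 14.2 × 0.4705)) = 1.32 s.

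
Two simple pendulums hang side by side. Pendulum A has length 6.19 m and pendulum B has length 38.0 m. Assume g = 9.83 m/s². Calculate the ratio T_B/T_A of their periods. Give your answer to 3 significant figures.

T ∝ √L, so T_B/T_A = √(L_B/L_A) = √(38.0/6.19) = 2.48.

2.48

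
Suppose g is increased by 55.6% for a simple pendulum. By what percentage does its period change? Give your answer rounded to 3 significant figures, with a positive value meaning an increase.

T ∝ 1/√g, so T'/T = 1/√(1.556) = 0.8017.
Percentage change in T = (0.8017 − 1) × 100% = -19.8%.

-19.8%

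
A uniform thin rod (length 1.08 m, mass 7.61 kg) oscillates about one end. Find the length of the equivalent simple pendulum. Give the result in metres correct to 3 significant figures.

0.720 m

The equivalent simple-pendulum length is L_eq = I/(md), where I is about the pivot and d = 0.5400 m.
I_cm = (1/12)mL² = 0.7397 kg·m², so I = I_cm + md² = 0.7397 + 2.219 = 2.959 kg·m².
L_eq = 2.959/(7.61 × 0.5400) = 0.720 m.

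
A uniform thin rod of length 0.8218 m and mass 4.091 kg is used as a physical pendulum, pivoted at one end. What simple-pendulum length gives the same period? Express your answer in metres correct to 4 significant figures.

The equivalent simple-pendulum length is L_eq = I/(md), where I is about the pivot and d = 0.41090 m.
I_cm = (1/12)mL² = 0.23024 kg·m², so I = I_cm + md² = 0.23024 + 0.69072 = 0.92096 kg·m².
L_eq = 0.92096/(4.091 × 0.41090) = 0.5479 m.

0.5479 m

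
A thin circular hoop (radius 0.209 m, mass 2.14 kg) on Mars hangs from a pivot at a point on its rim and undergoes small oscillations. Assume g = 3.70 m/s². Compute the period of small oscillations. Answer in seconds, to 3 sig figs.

2.11 s

I_cm = mr² = 0.09348 kg·m². The pivot is at distance d = 0.209 m from the centre of mass.
By the parallel-axis theorem, I = I_cm + md² = 0.09348 + 0.09348 = 0.1870 kg·m².
T = 2π√(I/(mgd)) = 2π√(0.1870/(2.14 × 3.70 × 0.209)) = 2.11 s.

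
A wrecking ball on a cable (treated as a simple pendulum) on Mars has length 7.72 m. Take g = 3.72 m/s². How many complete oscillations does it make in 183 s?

20

T = 2π√(L/g) = 2π√(7.72/3.72) = 9.051 s.
Number of complete oscillations = ⌊183/9.051⌋ = ⌊20.22⌋ = 20.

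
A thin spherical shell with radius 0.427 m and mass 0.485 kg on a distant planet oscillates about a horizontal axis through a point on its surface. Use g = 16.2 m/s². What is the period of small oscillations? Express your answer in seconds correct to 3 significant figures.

1.32 s

I_cm = (2/3)mr² = 0.05895 kg·m². The pivot is at distance d = 0.427 m from the centre of mass.
By the parallel-axis theorem, I = I_cm + md² = 0.05895 + 0.08843 = 0.1474 kg·m².
T = 2π√(I/(mgd)) = 2π√(0.1474/(0.485 × 16.2 × 0.427)) = 1.32 s.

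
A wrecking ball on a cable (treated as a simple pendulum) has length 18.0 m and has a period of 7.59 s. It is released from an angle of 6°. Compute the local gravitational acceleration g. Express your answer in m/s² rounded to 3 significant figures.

From T = 2π√(L/g), g = 4π²L/T² = 4π² × 18.0/7.590² = 12.3 m/s².

12.3 m/s²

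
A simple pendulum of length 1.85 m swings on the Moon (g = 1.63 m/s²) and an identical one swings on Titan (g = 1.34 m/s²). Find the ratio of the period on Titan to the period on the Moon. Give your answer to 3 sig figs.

T ∝ 1/√g, so T₂/T₁ = √(g₁/g₂) = √(1.63/1.34) = 1.10.

1.10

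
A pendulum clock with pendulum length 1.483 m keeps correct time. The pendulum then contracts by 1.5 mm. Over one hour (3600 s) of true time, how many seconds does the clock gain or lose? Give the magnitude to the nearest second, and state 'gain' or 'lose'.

T ∝ √L, so T'/T = √(1.48150/1.483) = 0.999494.
In 3600 s of true time the clock registers 3600/0.999494 = 3601.8 s, so it gains 2 s.

gain 2 s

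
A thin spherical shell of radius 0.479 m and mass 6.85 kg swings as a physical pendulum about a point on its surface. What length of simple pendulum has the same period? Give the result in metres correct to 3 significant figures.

The equivalent simple-pendulum length is L_eq = I/(md), where I is about the pivot and d = 0.4790 m.
I_cm = (2/3)mR² = 1.048 kg·m², so I = I_cm + md² = 1.048 + 1.572 = 2.619 kg·m².
L_eq = 2.619/(6.85 × 0.4790) = 0.798 m.

0.798 m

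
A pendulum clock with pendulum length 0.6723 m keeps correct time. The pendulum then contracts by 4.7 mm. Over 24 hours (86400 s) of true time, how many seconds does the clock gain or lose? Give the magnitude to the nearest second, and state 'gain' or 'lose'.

T ∝ √L, so T'/T = √(0.66760/0.6723) = 0.996498.
In 86400 s of true time the clock registers 86400/0.996498 = 86703.6 s, so it gains 304 s.

gain 304 s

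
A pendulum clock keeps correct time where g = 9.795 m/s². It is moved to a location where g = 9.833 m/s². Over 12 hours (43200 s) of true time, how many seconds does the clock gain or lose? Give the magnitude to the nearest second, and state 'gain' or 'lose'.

The clock's period scales as T ∝ 1/√g, so T'/T = √(9.795/9.833) = 0.998066.
In 43200 s of true time the clock registers 43200/0.998066 = 43283.7 s, so it gains 84 s.

gain 84 s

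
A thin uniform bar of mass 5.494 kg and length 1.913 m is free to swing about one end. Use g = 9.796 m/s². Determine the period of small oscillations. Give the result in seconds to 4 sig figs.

For a physical pendulum T = 2π√(I/(mgd)), with d = 0.95650 m from pivot to centre of mass.
I_cm = mL²/12 = 5.494 × 1.913²/12 = 1.6755 kg·m²; I = I_cm + md² = 1.6755 + 5.494 × 0.95650² = 6.7019 kg·m².
T = 2π√(6.7019/(5.494 × 9.796 × 0.95650)) = 2.267 s.

2.267 s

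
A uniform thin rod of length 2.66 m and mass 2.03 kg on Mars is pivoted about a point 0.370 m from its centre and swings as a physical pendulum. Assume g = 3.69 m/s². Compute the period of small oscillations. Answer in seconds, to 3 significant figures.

4.58 s

For a physical pendulum T = 2π√(I/(mgd)), with d = 0.3700 m from pivot to centre of mass.
I_cm = mL²/12 = 2.03 × 2.66²/12 = 1.197 kg·m²; I = I_cm + md² = 1.197 + 2.03 × 0.3700² = 1.475 kg·m².
T = 2π√(1.475/(2.03 × 3.69 × 0.3700)) = 4.58 s.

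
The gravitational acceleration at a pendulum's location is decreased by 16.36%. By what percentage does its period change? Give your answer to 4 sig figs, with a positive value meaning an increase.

T ∝ 1/√g, so T'/T = 1/√(0.83640) = 1.0934.
Percentage change in T = (1.0934 − 1) × 100% = 9.344%.

9.344%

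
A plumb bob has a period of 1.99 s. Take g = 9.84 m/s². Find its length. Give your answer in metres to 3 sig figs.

0.987 m

From T = 2π√(L/g), L = gT²/(4π²) = 9.84 × 1.990²/(4π²) = 0.987 m.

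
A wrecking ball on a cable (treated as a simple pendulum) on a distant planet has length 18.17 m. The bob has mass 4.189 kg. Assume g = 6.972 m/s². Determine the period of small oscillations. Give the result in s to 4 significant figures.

10.14 s

T = 2π√(L/g) = 2π√(18.17/6.972) = 2π × 1.6144 = 10.14 s.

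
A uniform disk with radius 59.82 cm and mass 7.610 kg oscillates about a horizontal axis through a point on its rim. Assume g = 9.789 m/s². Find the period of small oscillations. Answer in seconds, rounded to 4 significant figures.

I_cm = ½mr² = 1.3616 kg·m². The pivot is at distance d = 0.5982 m from the centre of mass.
By the parallel-axis theorem, I = I_cm + md² = 1.3616 + 2.7232 = 4.0848 kg·m².
T = 2π√(I/(mgd)) = 2π√(4.0848/(7.610 × 9.789 × 0.5982)) = 1.902 s.

1.902 s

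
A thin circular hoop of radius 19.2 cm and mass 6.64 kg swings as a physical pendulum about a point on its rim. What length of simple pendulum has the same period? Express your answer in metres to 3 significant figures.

The equivalent simple-pendulum length is L_eq = I/(md), where I is about the pivot and d = 0.1920 m.
I_cm = mR² = 0.2448 kg·m², so I = I_cm + md² = 0.2448 + 0.2448 = 0.4896 kg·m².
L_eq = 0.4896/(6.64 × 0.1920) = 0.384 m.

0.384 m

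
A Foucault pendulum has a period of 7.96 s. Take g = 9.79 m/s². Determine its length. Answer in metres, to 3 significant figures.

15.7 m

From T = 2π√(L/g), L = gT²/(4π²) = 9.79 × 7.960²/(4π²) = 15.7 m.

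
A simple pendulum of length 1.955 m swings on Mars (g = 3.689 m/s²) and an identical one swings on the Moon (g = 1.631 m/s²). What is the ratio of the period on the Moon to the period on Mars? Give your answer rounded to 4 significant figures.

1.504

T ∝ 1/√g, so T₂/T₁ = √(g₁/g₂) = √(3.689/1.631) = 1.504.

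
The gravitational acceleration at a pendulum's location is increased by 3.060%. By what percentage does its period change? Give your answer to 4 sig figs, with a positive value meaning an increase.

T ∝ 1/√g, so T'/T = 1/√(1.0306) = 0.98504.
Percentage change in T = (0.98504 − 1) × 100% = -1.496%.

-1.496%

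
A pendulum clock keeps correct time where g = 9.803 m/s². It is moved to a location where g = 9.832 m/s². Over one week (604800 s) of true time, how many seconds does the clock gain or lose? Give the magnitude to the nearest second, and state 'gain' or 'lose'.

The clock's period scales as T ∝ 1/√g, so T'/T = √(9.803/9.832) = 0.998524.
In 604800 s of true time the clock registers 604800/0.998524 = 605693.9 s, so it gains 894 s.

gain 894 s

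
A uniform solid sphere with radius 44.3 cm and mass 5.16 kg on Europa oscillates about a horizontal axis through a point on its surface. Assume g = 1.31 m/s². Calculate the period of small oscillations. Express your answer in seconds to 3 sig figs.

4.32 s

I_cm = (2/5)mr² = 0.4051 kg·m². The pivot is at distance d = 0.443 m from the centre of mass.
By the parallel-axis theorem, I = I_cm + md² = 0.4051 + 1.013 = 1.418 kg·m².
T = 2π√(I/(mgd)) = 2π√(1.418/(5.16 × 1.31 × 0.443)) = 4.32 s.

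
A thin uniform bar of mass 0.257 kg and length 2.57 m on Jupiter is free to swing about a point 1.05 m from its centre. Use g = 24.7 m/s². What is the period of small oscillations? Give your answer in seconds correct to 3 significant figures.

For a physical pendulum T = 2π√(I/(mgd)), with d = 1.050 m from pivot to centre of mass.
I_cm = mL²/12 = 0.257 × 2.57²/12 = 0.1415 kg·m²; I = I_cm + md² = 0.1415 + 0.257 × 1.050² = 0.4248 kg·m².
T = 2π√(0.4248/(0.257 × 24.7 × 1.050)) = 1.59 s.

1.59 s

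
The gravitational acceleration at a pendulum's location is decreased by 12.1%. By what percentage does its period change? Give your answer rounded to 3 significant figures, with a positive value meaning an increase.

6.66%

T ∝ 1/√g, so T'/T = 1/√(0.8790) = 1.067.
Percentage change in T = (1.067 − 1) × 100% = 6.66%.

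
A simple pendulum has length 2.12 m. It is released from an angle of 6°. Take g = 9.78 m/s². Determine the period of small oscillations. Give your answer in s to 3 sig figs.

2.93 s

T = 2π√(L/g) = 2π√(2.12/9.78) = 2π × 0.4656 = 2.93 s.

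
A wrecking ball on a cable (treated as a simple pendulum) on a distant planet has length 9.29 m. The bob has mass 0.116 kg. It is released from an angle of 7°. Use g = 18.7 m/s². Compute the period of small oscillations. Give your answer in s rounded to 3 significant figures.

T = 2π√(L/g) = 2π√(9.29/18.7) = 2π × 0.7048 = 4.43 s.

4.43 s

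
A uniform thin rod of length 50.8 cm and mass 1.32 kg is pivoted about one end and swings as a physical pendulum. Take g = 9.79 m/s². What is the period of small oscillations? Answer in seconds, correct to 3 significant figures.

1.17 s

For a physical pendulum T = 2π√(I/(mgd)), with d = 0.2540 m from pivot to centre of mass.
I_cm = mL²/12 = 1.32 × 0.508²/12 = 0.02839 kg·m²; I = I_cm + md² = 0.02839 + 1.32 × 0.2540² = 0.1135 kg·m².
T = 2π√(0.1135/(1.32 × 9.79 × 0.2540)) = 1.17 s.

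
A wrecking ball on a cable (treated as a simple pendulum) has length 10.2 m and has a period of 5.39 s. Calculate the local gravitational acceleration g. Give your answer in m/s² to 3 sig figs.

13.9 m/s²

From T = 2π√(L/g), g = 4π²L/T² = 4π² × 10.2/5.390² = 13.9 m/s².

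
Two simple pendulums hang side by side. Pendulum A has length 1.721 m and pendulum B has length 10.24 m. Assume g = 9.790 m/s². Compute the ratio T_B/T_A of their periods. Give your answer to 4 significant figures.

2.439

T ∝ √L, so T_B/T_A = √(L_B/L_A) = √(10.24/1.721) = 2.439.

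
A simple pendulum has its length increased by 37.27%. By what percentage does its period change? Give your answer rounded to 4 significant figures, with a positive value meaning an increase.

17.16%

T ∝ √L, so T'/T = √(1.3727) = 1.1716.
Percentage change in T = (1.1716 − 1) × 100% = 17.16%.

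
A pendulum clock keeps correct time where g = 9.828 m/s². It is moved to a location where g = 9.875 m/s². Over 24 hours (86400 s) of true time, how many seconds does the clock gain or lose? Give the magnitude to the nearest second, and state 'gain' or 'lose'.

The clock's period scales as T ∝ 1/√g, so T'/T = √(9.828/9.875) = 0.997617.
In 86400 s of true time the clock registers 86400/0.997617 = 86606.3 s, so it gains 206 s.

gain 206 s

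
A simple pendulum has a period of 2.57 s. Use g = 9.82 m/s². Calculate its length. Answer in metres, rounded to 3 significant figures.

From T = 2π√(L/g), L = gT²/(4π²) = 9.82 × 2.570²/(4π²) = 1.64 m.

1.64 m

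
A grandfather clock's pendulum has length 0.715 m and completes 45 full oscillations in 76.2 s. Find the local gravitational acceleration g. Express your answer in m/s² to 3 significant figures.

T = 76.2/45 = 1.693 s.
From T = 2π√(L/g), g = 4π²L/T² = 4π² × 0.715/1.693² = 9.84 m/s².

9.84 m/s²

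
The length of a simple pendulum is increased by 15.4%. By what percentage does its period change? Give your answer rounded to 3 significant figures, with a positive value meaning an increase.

7.42%

T ∝ √L, so T'/T = √(1.154) = 1.074.
Percentage change in T = (1.074 − 1) × 100% = 7.42%.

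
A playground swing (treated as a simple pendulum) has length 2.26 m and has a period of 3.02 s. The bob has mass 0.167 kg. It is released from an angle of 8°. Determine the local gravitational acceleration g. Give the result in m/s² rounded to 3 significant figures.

From T = 2π√(L/g), g = 4π²L/T² = 4π² × 2.26/3.020² = 9.78 m/s².

9.78 m/s²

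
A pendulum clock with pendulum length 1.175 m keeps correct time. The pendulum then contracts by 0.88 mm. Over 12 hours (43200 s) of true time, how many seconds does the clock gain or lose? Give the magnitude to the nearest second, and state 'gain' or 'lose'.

gain 16 s

T ∝ √L, so T'/T = √(1.17412/1.175) = 0.999625.
In 43200 s of true time the clock registers 43200/0.999625 = 43216.2 s, so it gains 16 s.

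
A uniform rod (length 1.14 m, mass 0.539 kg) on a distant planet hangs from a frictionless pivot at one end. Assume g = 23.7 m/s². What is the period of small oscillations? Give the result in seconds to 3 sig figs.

For a physical pendulum T = 2π√(I/(mgd)), with d = 0.5700 m from pivot to centre of mass.
I_cm = mL²/12 = 0.539 × 1.14²/12 = 0.05837 kg·m²; I = I_cm + md² = 0.05837 + 0.539 × 0.5700² = 0.2335 kg·m².
T = 2π√(0.2335/(0.539 × 23.7 × 0.5700)) = 1.13 s.

1.13 s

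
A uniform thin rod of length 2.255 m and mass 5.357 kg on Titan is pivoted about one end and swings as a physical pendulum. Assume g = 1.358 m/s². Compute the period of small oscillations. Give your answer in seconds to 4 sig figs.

6.611 s

For a physical pendulum T = 2π√(I/(mgd)), with d = 1.1275 m from pivot to centre of mass.
I_cm = mL²/12 = 5.357 × 2.255²/12 = 2.2700 kg·m²; I = I_cm + md² = 2.2700 + 5.357 × 1.1275² = 9.0802 kg·m².
T = 2π√(9.0802/(5.357 × 1.358 × 1.1275)) = 6.611 s.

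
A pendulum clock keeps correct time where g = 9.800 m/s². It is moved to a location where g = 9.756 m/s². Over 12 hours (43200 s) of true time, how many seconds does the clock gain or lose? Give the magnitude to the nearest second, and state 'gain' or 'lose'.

lose 97 s

The clock's period scales as T ∝ 1/√g, so T'/T = √(9.800/9.756) = 1.00225.
In 43200 s of true time the clock registers 43200/1.00225 = 43102.9 s, so it loses 97 s.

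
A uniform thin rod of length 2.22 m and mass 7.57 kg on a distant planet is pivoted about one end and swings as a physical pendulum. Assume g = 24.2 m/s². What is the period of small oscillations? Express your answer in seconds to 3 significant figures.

For a physical pendulum T = 2π√(I/(mgd)), with d = 1.110 m from pivot to centre of mass.
I_cm = mL²/12 = 7.57 × 2.22²/12 = 3.109 kg·m²; I = I_cm + md² = 3.109 + 7.57 × 1.110² = 12.44 kg·m².
T = 2π√(12.44/(7.57 × 24.2 × 1.110)) = 1.55 s.

1.55 s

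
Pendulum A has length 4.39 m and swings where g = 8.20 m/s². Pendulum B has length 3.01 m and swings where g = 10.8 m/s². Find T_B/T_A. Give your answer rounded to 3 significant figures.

0.722

T = 2π√(L/g), so T_B/T_A = √((L_B/g_B)/(L_A/g_A)) = √((3.01/10.8)/(4.39/8.20)) = 0.722.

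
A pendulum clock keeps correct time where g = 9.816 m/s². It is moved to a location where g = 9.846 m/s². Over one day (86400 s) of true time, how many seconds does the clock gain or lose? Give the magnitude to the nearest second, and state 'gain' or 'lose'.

gain 132 s

The clock's period scales as T ∝ 1/√g, so T'/T = √(9.816/9.846) = 0.998475.
In 86400 s of true time the clock registers 86400/0.998475 = 86531.9 s, so it gains 132 s.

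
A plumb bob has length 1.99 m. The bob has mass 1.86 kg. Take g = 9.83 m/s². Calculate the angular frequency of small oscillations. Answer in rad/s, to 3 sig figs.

2.22 rad/s

ω = √(g/L) = √(9.83/1.99) = 2.22 rad/s.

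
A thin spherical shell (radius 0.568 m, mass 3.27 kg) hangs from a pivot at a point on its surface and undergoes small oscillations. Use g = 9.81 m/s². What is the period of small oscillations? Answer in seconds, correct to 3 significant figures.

I_cm = (2/3)mr² = 0.7033 kg·m². The pivot is at distance d = 0.568 m from the centre of mass.
By the parallel-axis theorem, I = I_cm + md² = 0.7033 + 1.055 = 1.758 kg·m².
T = 2π√(I/(mgd)) = 2π√(1.758/(3.27 × 9.81 × 0.568)) = 1.95 s.

1.95 s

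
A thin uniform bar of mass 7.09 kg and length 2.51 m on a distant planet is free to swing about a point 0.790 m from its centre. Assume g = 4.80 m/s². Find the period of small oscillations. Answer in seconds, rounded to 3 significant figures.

3.46 s

For a physical pendulum T = 2π√(I/(mgd)), with d = 0.7900 m from pivot to centre of mass.
I_cm = mL²/12 = 7.09 × 2.51²/12 = 3.722 kg·m²; I = I_cm + md² = 3.722 + 7.09 × 0.7900² = 8.147 kg·m².
T = 2π√(8.147/(7.09 × 4.80 × 0.7900)) = 3.46 s.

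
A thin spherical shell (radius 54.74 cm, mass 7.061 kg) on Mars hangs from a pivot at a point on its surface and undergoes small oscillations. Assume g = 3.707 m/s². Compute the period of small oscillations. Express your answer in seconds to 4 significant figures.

3.117 s

I_cm = (2/3)mr² = 1.4105 kg·m². The pivot is at distance d = 0.5474 m from the centre of mass.
By the parallel-axis theorem, I = I_cm + md² = 1.4105 + 2.1158 = 3.5263 kg·m².
T = 2π√(I/(mgd)) = 2π√(3.5263/(7.061 × 3.707 × 0.5474)) = 3.117 s.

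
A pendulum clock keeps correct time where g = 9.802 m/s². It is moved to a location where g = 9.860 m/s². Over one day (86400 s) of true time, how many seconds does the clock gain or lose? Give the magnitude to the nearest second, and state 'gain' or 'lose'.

The clock's period scales as T ∝ 1/√g, so T'/T = √(9.802/9.860) = 0.997054.
In 86400 s of true time the clock registers 86400/0.997054 = 86655.2 s, so it gains 255 s.

gain 255 s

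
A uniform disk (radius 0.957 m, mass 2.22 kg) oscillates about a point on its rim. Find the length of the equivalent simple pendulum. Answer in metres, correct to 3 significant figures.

1.44 m

The equivalent simple-pendulum length is L_eq = I/(md), where I is about the pivot and d = 0.9570 m.
I_cm = ½mR² = 1.017 kg·m², so I = I_cm + md² = 1.017 + 2.033 = 3.050 kg·m².
L_eq = 3.050/(2.22 × 0.9570) = 1.44 m.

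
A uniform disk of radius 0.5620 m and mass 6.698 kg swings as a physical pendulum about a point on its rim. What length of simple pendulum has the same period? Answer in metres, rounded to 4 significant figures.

0.8430 m

The equivalent simple-pendulum length is L_eq = I/(md), where I is about the pivot and d = 0.56200 m.
I_cm = ½mR² = 1.0578 kg·m², so I = I_cm + md² = 1.0578 + 2.1155 = 3.1733 kg·m².
L_eq = 3.1733/(6.698 × 0.56200) = 0.8430 m.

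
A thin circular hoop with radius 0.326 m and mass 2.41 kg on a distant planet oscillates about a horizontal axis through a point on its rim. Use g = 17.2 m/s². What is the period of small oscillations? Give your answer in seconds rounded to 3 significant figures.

I_cm = mr² = 0.2561 kg·m². The pivot is at distance d = 0.326 m from the centre of mass.
By the parallel-axis theorem, I = I_cm + md² = 0.2561 + 0.2561 = 0.5123 kg·m².
T = 2π√(I/(mgd)) = 2π√(0.5123/(2.41 × 17.2 × 0.326)) = 1.22 s.

1.22 s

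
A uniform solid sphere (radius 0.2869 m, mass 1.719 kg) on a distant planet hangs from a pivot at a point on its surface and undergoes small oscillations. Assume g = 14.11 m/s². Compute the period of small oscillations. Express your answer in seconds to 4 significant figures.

I_cm = (2/5)mr² = 0.056597 kg·m². The pivot is at distance d = 0.2869 m from the centre of mass.
By the parallel-axis theorem, I = I_cm + md² = 0.056597 + 0.14149 = 0.19809 kg·m².
T = 2π√(I/(mgd)) = 2π√(0.19809/(1.719 × 14.11 × 0.2869)) = 1.060 s.

1.060 s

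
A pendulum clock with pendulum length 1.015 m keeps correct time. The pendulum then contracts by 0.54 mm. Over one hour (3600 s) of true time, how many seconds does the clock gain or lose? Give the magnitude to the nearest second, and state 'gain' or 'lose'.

gain 1 s

T ∝ √L, so T'/T = √(1.01446/1.015) = 0.999734.
In 3600 s of true time the clock registers 3600/0.999734 = 3601.0 s, so it gains 1 s.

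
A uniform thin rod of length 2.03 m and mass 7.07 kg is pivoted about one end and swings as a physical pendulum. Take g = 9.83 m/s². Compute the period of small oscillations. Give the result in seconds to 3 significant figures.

2.33 s

For a physical pendulum T = 2π√(I/(mgd)), with d = 1.015 m from pivot to centre of mass.
I_cm = mL²/12 = 7.07 × 2.03²/12 = 2.428 kg·m²; I = I_cm + md² = 2.428 + 7.07 × 1.015² = 9.712 kg·m².
T = 2π√(9.712/(7.07 × 9.83 × 1.015)) = 2.33 s.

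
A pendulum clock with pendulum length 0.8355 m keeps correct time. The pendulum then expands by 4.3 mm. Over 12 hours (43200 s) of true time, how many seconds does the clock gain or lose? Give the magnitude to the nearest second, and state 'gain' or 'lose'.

lose 111 s

T ∝ √L, so T'/T = √(0.83980/0.8355) = 1.00257.
In 43200 s of true time the clock registers 43200/1.00257 = 43089.3 s, so it loses 111 s.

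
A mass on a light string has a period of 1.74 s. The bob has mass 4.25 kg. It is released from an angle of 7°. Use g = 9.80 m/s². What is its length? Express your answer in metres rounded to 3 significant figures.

From T = 2π√(L/g), L = gT²/(4π²) = 9.80 × 1.740²/(4π²) = 0.752 m.

0.752 m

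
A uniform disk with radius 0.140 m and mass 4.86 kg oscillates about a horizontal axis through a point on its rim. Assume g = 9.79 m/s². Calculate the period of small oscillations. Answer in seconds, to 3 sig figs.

0.920 s

I_cm = ½mr² = 0.04763 kg·m². The pivot is at distance d = 0.140 m from the centre of mass.
By the parallel-axis theorem, I = I_cm + md² = 0.04763 + 0.09526 = 0.1429 kg·m².
T = 2π√(I/(mgd)) = 2π√(0.1429/(4.86 × 9.79 × 0.140)) = 0.920 s.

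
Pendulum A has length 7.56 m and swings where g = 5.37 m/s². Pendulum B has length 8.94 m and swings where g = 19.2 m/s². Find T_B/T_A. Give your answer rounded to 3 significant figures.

T = 2π√(L/g), so T_B/T_A = √((L_B/g_B)/(L_A/g_A)) = √((8.94/19.2)/(7.56/5.37)) = 0.575.

0.575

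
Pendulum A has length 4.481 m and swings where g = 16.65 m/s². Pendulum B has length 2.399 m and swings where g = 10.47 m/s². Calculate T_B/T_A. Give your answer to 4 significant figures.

0.9227

T = 2π√(L/g), so T_B/T_A = √((L_B/g_B)/(L_A/g_A)) = √((2.399/10.47)/(4.481/16.65)) = 0.9227.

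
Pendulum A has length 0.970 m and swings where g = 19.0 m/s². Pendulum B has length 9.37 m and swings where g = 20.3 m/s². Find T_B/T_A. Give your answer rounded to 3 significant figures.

T = 2π√(L/g), so T_B/T_A = √((L_B/g_B)/(L_A/g_A)) = √((9.37/20.3)/(0.970/19.0)) = 3.01.

3.01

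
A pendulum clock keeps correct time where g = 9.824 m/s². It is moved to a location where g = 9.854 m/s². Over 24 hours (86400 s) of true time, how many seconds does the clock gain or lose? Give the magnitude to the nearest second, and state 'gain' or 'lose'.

gain 132 s

The clock's period scales as T ∝ 1/√g, so T'/T = √(9.824/9.854) = 0.998477.
In 86400 s of true time the clock registers 86400/0.998477 = 86531.8 s, so it gains 132 s.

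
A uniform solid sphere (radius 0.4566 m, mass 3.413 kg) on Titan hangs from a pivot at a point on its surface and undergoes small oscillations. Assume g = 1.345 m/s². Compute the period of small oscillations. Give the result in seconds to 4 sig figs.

I_cm = (2/5)mr² = 0.28462 kg·m². The pivot is at distance d = 0.4566 m from the centre of mass.
By the parallel-axis theorem, I = I_cm + md² = 0.28462 + 0.71155 = 0.99618 kg·m².
T = 2π√(I/(mgd)) = 2π√(0.99618/(3.413 × 1.345 × 0.4566)) = 4.332 s.

4.332 s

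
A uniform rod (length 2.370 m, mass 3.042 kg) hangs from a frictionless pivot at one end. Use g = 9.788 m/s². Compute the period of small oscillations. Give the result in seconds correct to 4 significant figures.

2.524 s

For a physical pendulum T = 2π√(I/(mgd)), with d = 1.1850 m from pivot to centre of mass.
I_cm = mL²/12 = 3.042 × 2.370²/12 = 1.4239 kg·m²; I = I_cm + md² = 1.4239 + 3.042 × 1.1850² = 5.6955 kg·m².
T = 2π√(5.6955/(3.042 × 9.788 × 1.1850)) = 2.524 s.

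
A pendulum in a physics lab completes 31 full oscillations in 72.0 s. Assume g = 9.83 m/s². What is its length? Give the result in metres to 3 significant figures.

T = 72.0/31 = 2.323 s.
From T = 2π√(L/g), L = gT²/(4π²) = 9.83 × 2.323²/(4π²) = 1.34 m.

1.34 m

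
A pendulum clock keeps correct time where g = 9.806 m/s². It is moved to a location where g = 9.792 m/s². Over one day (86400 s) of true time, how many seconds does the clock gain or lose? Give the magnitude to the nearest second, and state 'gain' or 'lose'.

The clock's period scales as T ∝ 1/√g, so T'/T = √(9.806/9.792) = 1.00071.
In 86400 s of true time the clock registers 86400/1.00071 = 86338.3 s, so it loses 62 s.

lose 62 s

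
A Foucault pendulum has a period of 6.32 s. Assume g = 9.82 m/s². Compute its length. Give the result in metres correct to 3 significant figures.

9.94 m

From T = 2π√(L/g), L = gT²/(4π²) = 9.82 × 6.320²/(4π²) = 9.94 m.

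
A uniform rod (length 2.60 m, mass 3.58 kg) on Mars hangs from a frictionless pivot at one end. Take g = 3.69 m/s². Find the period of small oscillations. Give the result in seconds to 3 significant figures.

For a physical pendulum T = 2π√(I/(mgd)), with d = 1.300 m from pivot to centre of mass.
I_cm = mL²/12 = 3.58 × 2.60²/12 = 2.017 kg·m²; I = I_cm + md² = 2.017 + 3.58 × 1.300² = 8.067 kg·m².
T = 2π√(8.067/(3.58 × 3.69 × 1.300)) = 4.31 s.

4.31 s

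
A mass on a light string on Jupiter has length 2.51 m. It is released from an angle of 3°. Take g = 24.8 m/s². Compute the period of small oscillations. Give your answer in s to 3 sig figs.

T = 2π√(L/g) = 2π√(2.51/24.8) = 2π × 0.3181 = 2.00 s.

2.00 s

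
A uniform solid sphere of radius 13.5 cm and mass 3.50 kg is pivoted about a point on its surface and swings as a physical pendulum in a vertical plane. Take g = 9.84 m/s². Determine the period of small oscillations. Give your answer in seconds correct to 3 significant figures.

I_cm = (2/5)mr² = 0.02552 kg·m². The pivot is at distance d = 0.135 m from the centre of mass.
By the parallel-axis theorem, I = I_cm + md² = 0.02552 + 0.06379 = 0.08930 kg·m².
T = 2π√(I/(mgd)) = 2π√(0.08930/(3.50 × 9.84 × 0.135)) = 0.871 s.

0.871 s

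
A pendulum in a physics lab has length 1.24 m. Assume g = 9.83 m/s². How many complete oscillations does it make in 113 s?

50

T = 2π√(L/g) = 2π√(1.24/9.83) = 2.232 s.
Number of complete oscillations = ⌊113/2.232⌋ = ⌊50.64⌋ = 50.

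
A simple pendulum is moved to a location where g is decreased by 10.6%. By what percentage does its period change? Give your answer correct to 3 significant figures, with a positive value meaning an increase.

5.76%

T ∝ 1/√g, so T'/T = 1/√(0.8940) = 1.058.
Percentage change in T = (1.058 − 1) × 100% = 5.76%.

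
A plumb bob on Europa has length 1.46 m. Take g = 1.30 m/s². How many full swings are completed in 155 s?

T = 2π√(L/g) = 2π√(1.46/1.30) = 6.659 s.
Number of complete oscillations = ⌊155/6.659⌋ = ⌊23.28⌋ = 23.

23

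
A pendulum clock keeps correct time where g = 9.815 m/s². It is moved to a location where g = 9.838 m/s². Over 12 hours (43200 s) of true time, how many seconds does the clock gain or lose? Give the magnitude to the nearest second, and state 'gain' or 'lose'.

The clock's period scales as T ∝ 1/√g, so T'/T = √(9.815/9.838) = 0.998830.
In 43200 s of true time the clock registers 43200/0.998830 = 43250.6 s, so it gains 51 s.

gain 51 s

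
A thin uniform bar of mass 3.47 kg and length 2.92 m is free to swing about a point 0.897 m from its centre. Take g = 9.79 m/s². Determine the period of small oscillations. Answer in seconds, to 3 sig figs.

2.61 s

For a physical pendulum T = 2π√(I/(mgd)), with d = 0.8970 m from pivot to centre of mass.
I_cm = mL²/12 = 3.47 × 2.92²/12 = 2.466 kg·m²; I = I_cm + md² = 2.466 + 3.47 × 0.8970² = 5.258 kg·m².
T = 2π√(5.258/(3.47 × 9.79 × 0.8970)) = 2.61 s.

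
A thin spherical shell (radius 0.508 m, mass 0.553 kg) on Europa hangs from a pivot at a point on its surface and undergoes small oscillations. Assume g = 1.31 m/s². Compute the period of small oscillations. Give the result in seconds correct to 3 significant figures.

I_cm = (2/3)mr² = 0.09514 kg·m². The pivot is at distance d = 0.508 m from the centre of mass.
By the parallel-axis theorem, I = I_cm + md² = 0.09514 + 0.1427 = 0.2378 kg·m².
T = 2π√(I/(mgd)) = 2π√(0.2378/(0.553 × 1.31 × 0.508)) = 5.05 s.

5.05 s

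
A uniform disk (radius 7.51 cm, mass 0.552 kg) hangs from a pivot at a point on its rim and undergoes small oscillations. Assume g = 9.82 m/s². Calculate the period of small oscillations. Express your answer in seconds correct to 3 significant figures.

0.673 s

I_cm = ½mr² = 0.001557 kg·m². The pivot is at distance d = 0.0751 m from the centre of mass.
By the parallel-axis theorem, I = I_cm + md² = 0.001557 + 0.003113 = 0.004670 kg·m².
T = 2π√(I/(mgd)) = 2π√(0.004670/(0.552 × 9.82 × 0.0751)) = 0.673 s.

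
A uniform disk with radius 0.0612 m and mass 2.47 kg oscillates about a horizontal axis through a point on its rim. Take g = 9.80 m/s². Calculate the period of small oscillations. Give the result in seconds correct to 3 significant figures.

I_cm = ½mr² = 0.004626 kg·m². The pivot is at distance d = 0.0612 m from the centre of mass.
By the parallel-axis theorem, I = I_cm + md² = 0.004626 + 0.009251 = 0.01388 kg·m².
T = 2π√(I/(mgd)) = 2π√(0.01388/(2.47 × 9.80 × 0.0612)) = 0.608 s.

0.608 s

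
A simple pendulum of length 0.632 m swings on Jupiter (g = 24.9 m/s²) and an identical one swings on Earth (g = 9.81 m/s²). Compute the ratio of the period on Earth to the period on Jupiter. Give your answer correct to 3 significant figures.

1.59

T ∝ 1/√g, so T₂/T₁ = √(g₁/g₂) = √(24.9/9.81) = 1.59.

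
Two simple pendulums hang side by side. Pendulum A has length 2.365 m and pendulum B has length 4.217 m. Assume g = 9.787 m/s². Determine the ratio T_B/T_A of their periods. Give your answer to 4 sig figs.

T ∝ √L, so T_B/T_A = √(L_B/L_A) = √(4.217/2.365) = 1.335.

1.335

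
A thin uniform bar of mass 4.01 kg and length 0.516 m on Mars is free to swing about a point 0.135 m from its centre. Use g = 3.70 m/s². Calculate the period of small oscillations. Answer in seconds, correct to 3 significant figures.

1.79 s

For a physical pendulum T = 2π√(I/(mgd)), with d = 0.1350 m from pivot to centre of mass.
I_cm = mL²/12 = 4.01 × 0.516²/12 = 0.08897 kg·m²; I = I_cm + md² = 0.08897 + 4.01 × 0.1350² = 0.1621 kg·m².
T = 2π√(0.1621/(4.01 × 3.70 × 0.1350)) = 1.79 s.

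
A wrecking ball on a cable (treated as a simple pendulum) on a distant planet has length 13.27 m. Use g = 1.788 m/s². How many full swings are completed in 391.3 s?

22

T = 2π√(L/g) = 2π√(13.27/1.788) = 17.117 s.
Number of complete oscillations = ⌊391.3/17.117⌋ = ⌊22.860⌋ = 22.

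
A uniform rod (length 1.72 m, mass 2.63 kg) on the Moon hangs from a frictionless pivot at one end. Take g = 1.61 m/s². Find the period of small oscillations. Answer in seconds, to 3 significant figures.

5.30 s

For a physical pendulum T = 2π√(I/(mgd)), with d = 0.8600 m from pivot to centre of mass.
I_cm = mL²/12 = 2.63 × 1.72²/12 = 0.6484 kg·m²; I = I_cm + md² = 0.6484 + 2.63 × 0.8600² = 2.594 kg·m².
T = 2π√(2.594/(2.63 × 1.61 × 0.8600)) = 5.30 s.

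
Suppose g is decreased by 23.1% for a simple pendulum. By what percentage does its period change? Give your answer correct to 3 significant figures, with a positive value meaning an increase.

T ∝ 1/√g, so T'/T = 1/√(0.7690) = 1.140.
Percentage change in T = (1.140 − 1) × 100% = 14.0%.

14.0%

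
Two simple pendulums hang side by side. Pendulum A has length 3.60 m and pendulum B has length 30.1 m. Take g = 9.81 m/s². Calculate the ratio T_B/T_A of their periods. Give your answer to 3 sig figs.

T ∝ √L, so T_B/T_A = √(L_B/L_A) = √(30.1/3.60) = 2.89.

2.89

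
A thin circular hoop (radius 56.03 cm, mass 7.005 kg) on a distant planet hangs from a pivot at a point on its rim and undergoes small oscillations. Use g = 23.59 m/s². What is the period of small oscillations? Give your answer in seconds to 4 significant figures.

I_cm = mr² = 2.1991 kg·m². The pivot is at distance d = 0.5603 m from the centre of mass.
By the parallel-axis theorem, I = I_cm + md² = 2.1991 + 2.1991 = 4.3982 kg·m².
T = 2π√(I/(mgd)) = 2π√(4.3982/(7.005 × 23.59 × 0.5603)) = 1.369 s.

1.369 s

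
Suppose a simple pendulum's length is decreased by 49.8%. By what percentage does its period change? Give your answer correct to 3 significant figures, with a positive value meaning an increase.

-29.1%

T ∝ √L, so T'/T = √(0.5020) = 0.7085.
Percentage change in T = (0.7085 − 1) × 100% = -29.1%.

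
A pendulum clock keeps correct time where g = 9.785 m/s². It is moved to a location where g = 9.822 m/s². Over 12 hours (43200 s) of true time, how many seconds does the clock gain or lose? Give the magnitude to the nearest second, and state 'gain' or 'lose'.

The clock's period scales as T ∝ 1/√g, so T'/T = √(9.785/9.822) = 0.998115.
In 43200 s of true time the clock registers 43200/0.998115 = 43281.6 s, so it gains 82 s.

gain 82 s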